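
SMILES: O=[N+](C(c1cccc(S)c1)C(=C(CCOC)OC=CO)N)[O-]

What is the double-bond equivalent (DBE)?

7

Molecular formula from the SMILES: C14H18N2O5S.
DoU = (2C + 2 + N − H − X)/2 = (2·14 + 2 + 2 − 18 − 0)/2 = 14/2 = 7.
(Structurally: 1 ring(s) + 6 π bond(s) = 7.)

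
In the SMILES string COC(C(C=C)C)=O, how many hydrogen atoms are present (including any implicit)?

Hydrogens are implicit in SMILES; fill each atom to its normal valence:
  2 × C: 3 H each → 6
  2 × C: 1 H each → 2
  2 × O: no H
  1 × C: 2 H
  1 × C: no H
  Total hydrogens = 10.

10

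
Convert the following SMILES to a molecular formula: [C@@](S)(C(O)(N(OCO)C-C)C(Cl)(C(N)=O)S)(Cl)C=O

Heavy atoms from the SMILES: 8 C, 2 Cl, 2 N, 5 O, 2 S.
Implicit hydrogens by atom environment:
  4 × C: no H
  3 × O: no H
  2 × C: 2 H each → 4
  2 × Cl: no H
  2 × O: 1 H each → 2
  2 × S: 1 H each → 2
  1 × C: 3 H
  1 × C: 1 H
  1 × N: 2 H
  1 × N: no H
  Total hydrogens = 14.
Molecular formula: C8H14Cl2N2O5S2

C8H14Cl2N2O5S2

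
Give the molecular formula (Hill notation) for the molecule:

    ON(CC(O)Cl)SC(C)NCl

C4H10Cl2N2O2S

Heavy atoms from the SMILES: 4 C, 2 Cl, 2 N, 2 O, 1 S.
Implicit hydrogens by atom environment:
  2 × C: 1 H each → 2
  2 × Cl: no H
  2 × O: 1 H each → 2
  1 × C: 3 H
  1 × C: 2 H
  1 × N: 1 H
  1 × N: no H
  1 × S: no H
  Total hydrogens = 10.
Molecular formula: C4H10Cl2N2O2S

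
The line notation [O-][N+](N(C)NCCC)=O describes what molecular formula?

C4H11N3O2

Heavy atoms from the SMILES: 4 C, 3 N, 2 O.
Implicit hydrogens by atom environment:
  2 × C: 3 H each → 6
  2 × C: 2 H each → 4
  1 × N: 1 H
  1 × N: no H
  1 × N (charge +1): no H
  1 × O: no H
  1 × O (charge -1): no H
  Total hydrogens = 11.
Molecular formula: C4H11N3O2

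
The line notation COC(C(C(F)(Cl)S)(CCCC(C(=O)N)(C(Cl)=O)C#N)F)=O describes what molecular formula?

Heavy atoms from the SMILES: 11 C, 2 Cl, 2 F, 2 N, 4 O, 1 S.
Implicit hydrogens by atom environment:
  7 × C: no H
  4 × O: no H
  3 × C: 2 H each → 6
  2 × Cl: no H
  2 × F: no H
  1 × C: 3 H
  1 × N: 2 H
  1 × N: no H
  1 × S: 1 H
  Total hydrogens = 12.
Molecular formula: C11H12Cl2F2N2O4S

C11H12Cl2F2N2O4S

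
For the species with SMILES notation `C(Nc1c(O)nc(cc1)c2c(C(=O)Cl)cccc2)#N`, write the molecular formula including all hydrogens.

C13H8ClN3O2

Heavy atoms from the SMILES: 13 C, 1 Cl, 3 N, 2 O.
Implicit hydrogens by atom environment:
  6 × C (aromatic): 1 H each → 6
  5 × C (aromatic): no H
  2 × C: no H
  1 × Cl: no H
  1 × N: 1 H
  1 × N (aromatic): no H
  1 × N: no H
  1 × O: 1 H
  1 × O: no H
  Total hydrogens = 8.
Molecular formula: C13H8ClN3O2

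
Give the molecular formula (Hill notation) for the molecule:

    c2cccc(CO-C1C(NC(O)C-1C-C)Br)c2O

Heavy atoms from the SMILES: 1 Br, 13 C, 1 N, 3 O.
Implicit hydrogens by atom environment:
  4 × C: 1 H each → 4
  4 × C (aromatic): 1 H each → 4
  2 × C: 2 H each → 4
  2 × C (aromatic): no H
  2 × O: 1 H each → 2
  1 × Br: no H
  1 × C: 3 H
  1 × N: 1 H
  1 × O: no H
  Total hydrogens = 18.
Molecular formula: C13H18BrNO3

C13H18BrNO3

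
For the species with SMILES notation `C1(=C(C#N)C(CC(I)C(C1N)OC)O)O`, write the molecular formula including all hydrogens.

Heavy atoms from the SMILES: 9 C, 1 I, 2 N, 3 O.
Implicit hydrogens by atom environment:
  4 × C: 1 H each → 4
  3 × C: no H
  2 × O: 1 H each → 2
  1 × C: 3 H
  1 × C: 2 H
  1 × I: no H
  1 × N: 2 H
  1 × N: no H
  1 × O: no H
  Total hydrogens = 13.
Molecular formula: C9H13IN2O3

C9H13IN2O3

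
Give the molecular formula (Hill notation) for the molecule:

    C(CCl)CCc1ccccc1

Heavy atoms from the SMILES: 10 C, 1 Cl.
Implicit hydrogens by atom environment:
  5 × C (aromatic): 1 H each → 5
  4 × C: 2 H each → 8
  1 × C (aromatic): no H
  1 × Cl: no H
  Total hydrogens = 13.
Molecular formula: C10H13Cl

C10H13Cl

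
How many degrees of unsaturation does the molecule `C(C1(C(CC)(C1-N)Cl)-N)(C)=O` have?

Molecular formula from the SMILES: C7H13ClN2O.
DoU = (2C + 2 + N − H − X)/2 = (2·7 + 2 + 2 − 13 − 1)/2 = 4/2 = 2.
(Structurally: 1 ring(s) + 1 π bond(s) = 2.)

2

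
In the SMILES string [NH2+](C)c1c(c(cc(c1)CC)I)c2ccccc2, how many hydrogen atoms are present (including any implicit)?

17

Hydrogens are implicit in SMILES; fill each atom to its normal valence:
  7 × C (aromatic): 1 H each → 7
  5 × C (aromatic): no H
  2 × C: 3 H each → 6
  1 × C: 2 H
  1 × I: no H
  1 × N (charge +1): 2 H
  Total hydrogens = 17.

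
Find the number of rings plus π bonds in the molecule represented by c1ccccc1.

Molecular formula from the SMILES: C6H6.
DoU = (2C + 2 + N − H − X)/2 = (2·6 + 2 + 0 − 6 − 0)/2 = 8/2 = 4.
(Structurally: 1 ring(s) + 3 π bond(s) = 4.)

4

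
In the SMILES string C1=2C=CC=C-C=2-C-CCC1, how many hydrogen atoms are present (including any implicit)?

12

Hydrogens are implicit in SMILES; fill each atom to its normal valence:
  4 × C: 2 H each → 8
  4 × C (aromatic): 1 H each → 4
  2 × C (aromatic): no H
  Total hydrogens = 12.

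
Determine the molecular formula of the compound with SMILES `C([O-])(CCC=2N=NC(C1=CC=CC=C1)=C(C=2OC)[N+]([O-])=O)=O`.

C14H12N3O5-

Heavy atoms from the SMILES: 14 C, 3 N, 5 O.
Implicit hydrogens by atom environment:
  5 × C (aromatic): 1 H each → 5
  5 × C (aromatic): no H
  3 × O: no H
  2 × C: 2 H each → 4
  2 × N (aromatic): no H
  2 × O (charge -1): no H
  1 × C: 3 H
  1 × C: no H
  1 × N (charge +1): no H
  Total hydrogens = 12.
Net charge -1.
Molecular formula: C14H12N3O5-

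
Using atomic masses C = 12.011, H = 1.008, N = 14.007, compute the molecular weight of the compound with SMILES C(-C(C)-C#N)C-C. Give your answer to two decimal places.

97.16

Molecular formula: C6H11N.
M = 6×12.011 + 11×1.008 + 1×14.007 = 97.16 g/mol.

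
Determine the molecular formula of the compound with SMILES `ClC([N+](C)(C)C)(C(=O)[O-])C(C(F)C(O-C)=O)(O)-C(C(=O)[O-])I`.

Heavy atoms from the SMILES: 11 C, 1 Cl, 1 F, 1 I, 1 N, 7 O.
Implicit hydrogens by atom environment:
  5 × C: no H
  4 × C: 3 H each → 12
  4 × O: no H
  2 × C: 1 H each → 2
  2 × O (charge -1): no H
  1 × Cl: no H
  1 × F: no H
  1 × I: no H
  1 × N (charge +1): no H
  1 × O: 1 H
  Total hydrogens = 15.
Net charge -1.
Molecular formula: C11H15ClFINO7-

C11H15ClFINO7-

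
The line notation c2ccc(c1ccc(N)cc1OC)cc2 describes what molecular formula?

Heavy atoms from the SMILES: 13 C, 1 N, 1 O.
Implicit hydrogens by atom environment:
  8 × C (aromatic): 1 H each → 8
  4 × C (aromatic): no H
  1 × C: 3 H
  1 × N: 2 H
  1 × O: no H
  Total hydrogens = 13.
Molecular formula: C13H13NO

C13H13NO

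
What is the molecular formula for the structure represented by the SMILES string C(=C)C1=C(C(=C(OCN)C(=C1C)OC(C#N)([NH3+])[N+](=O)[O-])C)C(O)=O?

C14H17N4O6+

Heavy atoms from the SMILES: 14 C, 4 N, 6 O.
Implicit hydrogens by atom environment:
  6 × C (aromatic): no H
  4 × O: no H
  3 × C: no H
  2 × C: 3 H each → 6
  2 × C: 2 H each → 4
  1 × C: 1 H
  1 × N (charge +1): 3 H
  1 × N: 2 H
  1 × N: no H
  1 × N (charge +1): no H
  1 × O: 1 H
  1 × O (charge -1): no H
  Total hydrogens = 17.
Net charge +1.
Molecular formula: C14H17N4O6+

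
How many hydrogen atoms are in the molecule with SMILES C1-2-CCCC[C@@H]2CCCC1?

18

Hydrogens are implicit in SMILES; fill each atom to its normal valence:
  8 × C: 2 H each → 16
  2 × C: 1 H each → 2
  Total hydrogens = 18.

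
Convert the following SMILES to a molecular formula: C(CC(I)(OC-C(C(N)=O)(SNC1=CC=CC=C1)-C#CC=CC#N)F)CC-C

Heavy atoms from the SMILES: 20 C, 1 F, 1 I, 3 N, 2 O, 1 S.
Implicit hydrogens by atom environment:
  6 × C: no H
  5 × C: 2 H each → 10
  5 × C (aromatic): 1 H each → 5
  2 × C: 1 H each → 2
  2 × O: no H
  1 × C: 3 H
  1 × C (aromatic): no H
  1 × F: no H
  1 × I: no H
  1 × N: 2 H
  1 × N: 1 H
  1 × N: no H
  1 × S: no H
  Total hydrogens = 23.
Molecular formula: C20H23FIN3O2S

C20H23FIN3O2S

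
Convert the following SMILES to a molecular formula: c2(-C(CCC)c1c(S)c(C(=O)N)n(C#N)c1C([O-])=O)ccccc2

C17H16N3O3S-

Heavy atoms from the SMILES: 17 C, 3 N, 3 O, 1 S.
Implicit hydrogens by atom environment:
  5 × C (aromatic): 1 H each → 5
  5 × C (aromatic): no H
  3 × C: no H
  2 × C: 2 H each → 4
  2 × O: no H
  1 × C: 3 H
  1 × C: 1 H
  1 × N: 2 H
  1 × N (aromatic): no H
  1 × N: no H
  1 × O (charge -1): no H
  1 × S: 1 H
  Total hydrogens = 16.
Net charge -1.
Molecular formula: C17H16N3O3S-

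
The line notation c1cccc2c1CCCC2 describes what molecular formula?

C10H12

Heavy atoms from the SMILES: 10 C.
Implicit hydrogens by atom environment:
  4 × C: 2 H each → 8
  4 × C (aromatic): 1 H each → 4
  2 × C (aromatic): no H
  Total hydrogens = 12.
Molecular formula: C10H12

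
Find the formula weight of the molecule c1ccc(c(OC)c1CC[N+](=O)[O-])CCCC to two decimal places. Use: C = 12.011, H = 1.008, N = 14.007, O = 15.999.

237.30

Molecular formula: C13H19NO3.
M = 13×12.011 + 19×1.008 + 1×14.007 + 3×15.999 = 237.30 g/mol.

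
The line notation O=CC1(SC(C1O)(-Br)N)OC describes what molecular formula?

Heavy atoms from the SMILES: 1 Br, 5 C, 1 N, 3 O, 1 S.
Implicit hydrogens by atom environment:
  2 × C: 1 H each → 2
  2 × C: no H
  2 × O: no H
  1 × Br: no H
  1 × C: 3 H
  1 × N: 2 H
  1 × O: 1 H
  1 × S: no H
  Total hydrogens = 8.
Molecular formula: C5H8BrNO3S

C5H8BrNO3S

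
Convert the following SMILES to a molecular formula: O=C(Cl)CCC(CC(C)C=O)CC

C10H17ClO2

Heavy atoms from the SMILES: 10 C, 1 Cl, 2 O.
Implicit hydrogens by atom environment:
  4 × C: 2 H each → 8
  3 × C: 1 H each → 3
  2 × C: 3 H each → 6
  2 × O: no H
  1 × C: no H
  1 × Cl: no H
  Total hydrogens = 17.
Molecular formula: C10H17ClO2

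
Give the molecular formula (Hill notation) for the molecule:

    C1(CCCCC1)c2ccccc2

Heavy atoms from the SMILES: 12 C.
Implicit hydrogens by atom environment:
  5 × C: 2 H each → 10
  5 × C (aromatic): 1 H each → 5
  1 × C: 1 H
  1 × C (aromatic): no H
  Total hydrogens = 16.
Molecular formula: C12H16

C12H16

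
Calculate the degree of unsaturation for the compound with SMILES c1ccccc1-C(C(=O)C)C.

5

Molecular formula from the SMILES: C10H12O.
DoU = (2C + 2 + N − H − X)/2 = (2·10 + 2 + 0 − 12 − 0)/2 = 10/2 = 5.
(Structurally: 1 ring(s) + 4 π bond(s) = 5.)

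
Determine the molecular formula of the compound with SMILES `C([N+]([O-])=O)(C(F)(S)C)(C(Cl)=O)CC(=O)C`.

C7H9ClFNO4S

Heavy atoms from the SMILES: 7 C, 1 Cl, 1 F, 1 N, 4 O, 1 S.
Implicit hydrogens by atom environment:
  4 × C: no H
  3 × O: no H
  2 × C: 3 H each → 6
  1 × C: 2 H
  1 × Cl: no H
  1 × F: no H
  1 × N (charge +1): no H
  1 × O (charge -1): no H
  1 × S: 1 H
  Total hydrogens = 9.
Molecular formula: C7H9ClFNO4S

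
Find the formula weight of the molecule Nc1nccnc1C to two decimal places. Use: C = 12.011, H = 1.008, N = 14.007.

Molecular formula: C5H7N3.
M = 5×12.011 + 7×1.008 + 3×14.007 = 109.13 g/mol.

109.13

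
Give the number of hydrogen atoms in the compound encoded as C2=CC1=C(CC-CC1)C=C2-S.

Hydrogens are implicit in SMILES; fill each atom to its normal valence:
  4 × C: 2 H each → 8
  3 × C (aromatic): 1 H each → 3
  3 × C (aromatic): no H
  1 × S: 1 H
  Total hydrogens = 12.

12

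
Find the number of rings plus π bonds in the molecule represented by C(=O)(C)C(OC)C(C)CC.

Molecular formula from the SMILES: C8H16O2.
DoU = (2C + 2 + N − H − X)/2 = (2·8 + 2 + 0 − 16 − 0)/2 = 2/2 = 1.
(Structurally: 0 ring(s) + 1 π bond(s) = 1.)

1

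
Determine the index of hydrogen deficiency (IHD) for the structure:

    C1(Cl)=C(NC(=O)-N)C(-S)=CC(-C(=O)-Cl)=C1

6

Molecular formula from the SMILES: C8H6Cl2N2O2S.
DoU = (2C + 2 + N − H − X)/2 = (2·8 + 2 + 2 − 6 − 2)/2 = 12/2 = 6.
(Structurally: 1 ring(s) + 5 π bond(s) = 6.)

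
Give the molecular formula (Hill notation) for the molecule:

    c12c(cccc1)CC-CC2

C10H12

Heavy atoms from the SMILES: 10 C.
Implicit hydrogens by atom environment:
  4 × C: 2 H each → 8
  4 × C (aromatic): 1 H each → 4
  2 × C (aromatic): no H
  Total hydrogens = 12.
Molecular formula: C10H12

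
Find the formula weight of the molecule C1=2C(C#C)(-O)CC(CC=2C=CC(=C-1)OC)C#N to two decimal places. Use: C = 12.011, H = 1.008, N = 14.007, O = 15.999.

227.26

Molecular formula: C14H13NO2.
M = 14×12.011 + 13×1.008 + 1×14.007 + 2×15.999 = 227.26 g/mol.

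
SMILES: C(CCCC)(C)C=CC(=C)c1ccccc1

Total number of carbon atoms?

The symbol for carbon appears 16 times in the SMILES. Lowercase c denotes aromatic carbon and counts toward C.

16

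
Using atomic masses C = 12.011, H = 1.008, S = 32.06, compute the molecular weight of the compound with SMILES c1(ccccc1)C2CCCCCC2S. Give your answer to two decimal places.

Molecular formula: C13H18S.
M = 13×12.011 + 18×1.008 + 1×32.06 = 206.35 g/mol.

206.35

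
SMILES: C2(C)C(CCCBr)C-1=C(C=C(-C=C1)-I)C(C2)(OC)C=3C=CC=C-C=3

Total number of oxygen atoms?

1

The symbol for oxygen appears 1 time in the SMILES.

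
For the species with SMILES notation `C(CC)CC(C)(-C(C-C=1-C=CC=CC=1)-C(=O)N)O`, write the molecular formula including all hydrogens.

Heavy atoms from the SMILES: 15 C, 1 N, 2 O.
Implicit hydrogens by atom environment:
  5 × C (aromatic): 1 H each → 5
  4 × C: 2 H each → 8
  2 × C: 3 H each → 6
  2 × C: no H
  1 × C: 1 H
  1 × C (aromatic): no H
  1 × N: 2 H
  1 × O: 1 H
  1 × O: no H
  Total hydrogens = 23.
Molecular formula: C15H23NO2

C15H23NO2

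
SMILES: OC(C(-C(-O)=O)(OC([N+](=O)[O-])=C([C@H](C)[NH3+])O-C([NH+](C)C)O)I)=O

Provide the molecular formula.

[C10H18IN3O9]2+

Heavy atoms from the SMILES: 10 C, 1 I, 3 N, 9 O.
Implicit hydrogens by atom environment:
  5 × C: no H
  5 × O: no H
  3 × C: 3 H each → 9
  3 × O: 1 H each → 3
  2 × C: 1 H each → 2
  1 × I: no H
  1 × N (charge +1): 3 H
  1 × N (charge +1): 1 H
  1 × N (charge +1): no H
  1 × O (charge -1): no H
  Total hydrogens = 18.
Net charge +2.
Molecular formula: [C10H18IN3O9]2+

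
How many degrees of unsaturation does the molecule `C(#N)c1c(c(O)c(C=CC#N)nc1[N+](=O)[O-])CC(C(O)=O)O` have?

Molecular formula from the SMILES: C12H8N4O6.
DoU = (2C + 2 + N − H − X)/2 = (2·12 + 2 + 4 − 8 − 0)/2 = 22/2 = 11.
(Structurally: 1 ring(s) + 10 π bond(s) = 11.)

11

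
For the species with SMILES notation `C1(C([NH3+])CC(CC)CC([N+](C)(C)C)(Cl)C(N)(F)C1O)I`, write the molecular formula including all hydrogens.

[C13H28ClFIN3O]2+

Heavy atoms from the SMILES: 13 C, 1 Cl, 1 F, 1 I, 3 N, 1 O.
Implicit hydrogens by atom environment:
  4 × C: 3 H each → 12
  4 × C: 1 H each → 4
  3 × C: 2 H each → 6
  2 × C: no H
  1 × Cl: no H
  1 × F: no H
  1 × I: no H
  1 × N (charge +1): 3 H
  1 × N: 2 H
  1 × N (charge +1): no H
  1 × O: 1 H
  Total hydrogens = 28.
Net charge +2.
Molecular formula: [C13H28ClFIN3O]2+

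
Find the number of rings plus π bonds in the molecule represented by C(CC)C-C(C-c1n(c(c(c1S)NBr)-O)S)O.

Molecular formula from the SMILES: C10H17BrN2O2S2.
DoU = (2C + 2 + N − H − X)/2 = (2·10 + 2 + 2 − 17 − 1)/2 = 6/2 = 3.
(Structurally: 1 ring(s) + 2 π bond(s) = 3.)

3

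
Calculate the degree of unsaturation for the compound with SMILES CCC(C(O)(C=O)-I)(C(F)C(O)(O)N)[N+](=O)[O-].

Molecular formula from the SMILES: C7H12FIN2O6.
DoU = (2C + 2 + N − H − X)/2 = (2·7 + 2 + 2 − 12 − 2)/2 = 4/2 = 2.
(Structurally: 0 ring(s) + 2 π bond(s) = 2.)

2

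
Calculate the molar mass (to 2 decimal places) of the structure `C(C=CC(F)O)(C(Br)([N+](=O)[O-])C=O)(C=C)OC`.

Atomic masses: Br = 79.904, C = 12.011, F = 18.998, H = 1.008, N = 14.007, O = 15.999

312.09

Molecular formula: C9H11BrFNO5.
M = 1×79.904 + 9×12.011 + 1×18.998 + 11×1.008 + 1×14.007 + 5×15.999 = 312.09 g/mol.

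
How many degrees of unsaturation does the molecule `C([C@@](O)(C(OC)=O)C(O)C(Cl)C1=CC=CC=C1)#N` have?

Molecular formula from the SMILES: C12H12ClNO4.
DoU = (2C + 2 + N − H − X)/2 = (2·12 + 2 + 1 − 12 − 1)/2 = 14/2 = 7.
(Structurally: 1 ring(s) + 6 π bond(s) = 7.)

7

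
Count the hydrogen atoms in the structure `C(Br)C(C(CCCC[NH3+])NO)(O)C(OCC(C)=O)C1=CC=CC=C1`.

Hydrogens are implicit in SMILES; fill each atom to its normal valence:
  6 × C: 2 H each → 12
  5 × C (aromatic): 1 H each → 5
  2 × C: 1 H each → 2
  2 × C: no H
  2 × O: 1 H each → 2
  2 × O: no H
  1 × Br: no H
  1 × C: 3 H
  1 × C (aromatic): no H
  1 × N (charge +1): 3 H
  1 × N: 1 H
  Total hydrogens = 28.

28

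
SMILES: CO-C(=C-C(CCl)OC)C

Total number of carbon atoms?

The symbol for carbon appears 7 times in the SMILES. (Cl is a single chlorine, not C + l.)

7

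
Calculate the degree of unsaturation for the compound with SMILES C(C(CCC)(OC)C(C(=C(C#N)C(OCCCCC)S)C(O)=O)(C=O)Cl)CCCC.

5

Molecular formula from the SMILES: C22H36ClNO5S.
DoU = (2C + 2 + N − H − X)/2 = (2·22 + 2 + 1 − 36 − 1)/2 = 10/2 = 5.
(Structurally: 0 ring(s) + 5 π bond(s) = 5.)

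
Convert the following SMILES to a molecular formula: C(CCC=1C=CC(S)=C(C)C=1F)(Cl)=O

Heavy atoms from the SMILES: 10 C, 1 Cl, 1 F, 1 O, 1 S.
Implicit hydrogens by atom environment:
  4 × C (aromatic): no H
  2 × C: 2 H each → 4
  2 × C (aromatic): 1 H each → 2
  1 × C: 3 H
  1 × C: no H
  1 × Cl: no H
  1 × F: no H
  1 × O: no H
  1 × S: 1 H
  Total hydrogens = 10.
Molecular formula: C10H10ClFOS

C10H10ClFOS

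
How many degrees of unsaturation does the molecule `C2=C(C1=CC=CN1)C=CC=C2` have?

Molecular formula from the SMILES: C10H9N.
DoU = (2C + 2 + N − H − X)/2 = (2·10 + 2 + 1 − 9 − 0)/2 = 14/2 = 7.
(Structurally: 2 ring(s) + 5 π bond(s) = 7.)

7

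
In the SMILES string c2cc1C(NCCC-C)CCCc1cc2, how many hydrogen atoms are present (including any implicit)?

Hydrogens are implicit in SMILES; fill each atom to its normal valence:
  6 × C: 2 H each → 12
  4 × C (aromatic): 1 H each → 4
  2 × C (aromatic): no H
  1 × C: 3 H
  1 × C: 1 H
  1 × N: 1 H
  Total hydrogens = 21.

21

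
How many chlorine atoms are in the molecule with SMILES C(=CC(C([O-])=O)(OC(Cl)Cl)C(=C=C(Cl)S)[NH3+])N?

The symbol for chlorine appears 3 times in the SMILES.

3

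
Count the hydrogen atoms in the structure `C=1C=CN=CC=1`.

Hydrogens are implicit in SMILES; fill each atom to its normal valence:
  5 × C (aromatic): 1 H each → 5
  1 × N (aromatic): no H
  Total hydrogens = 5.

5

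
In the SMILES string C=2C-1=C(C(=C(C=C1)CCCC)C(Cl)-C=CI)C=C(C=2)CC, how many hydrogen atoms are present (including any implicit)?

22

Hydrogens are implicit in SMILES; fill each atom to its normal valence:
  5 × C (aromatic): 1 H each → 5
  5 × C (aromatic): no H
  4 × C: 2 H each → 8
  3 × C: 1 H each → 3
  2 × C: 3 H each → 6
  1 × Cl: no H
  1 × I: no H
  Total hydrogens = 22.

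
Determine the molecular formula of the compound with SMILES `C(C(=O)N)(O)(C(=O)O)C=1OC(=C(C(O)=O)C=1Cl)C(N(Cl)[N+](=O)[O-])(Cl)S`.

C9H6Cl3N3O9S

Heavy atoms from the SMILES: 9 C, 3 Cl, 3 N, 9 O, 1 S.
Implicit hydrogens by atom environment:
  5 × C: no H
  4 × C (aromatic): no H
  4 × O: no H
  3 × Cl: no H
  3 × O: 1 H each → 3
  1 × N: 2 H
  1 × N: no H
  1 × N (charge +1): no H
  1 × O (aromatic): no H
  1 × O (charge -1): no H
  1 × S: 1 H
  Total hydrogens = 6.
Molecular formula: C9H6Cl3N3O9S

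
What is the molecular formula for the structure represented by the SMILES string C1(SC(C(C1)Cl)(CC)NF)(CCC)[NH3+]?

Heavy atoms from the SMILES: 9 C, 1 Cl, 1 F, 2 N, 1 S.
Implicit hydrogens by atom environment:
  4 × C: 2 H each → 8
  2 × C: 3 H each → 6
  2 × C: no H
  1 × C: 1 H
  1 × Cl: no H
  1 × F: no H
  1 × N (charge +1): 3 H
  1 × N: 1 H
  1 × S: no H
  Total hydrogens = 19.
Net charge +1.
Molecular formula: C9H19ClFN2S+

C9H19ClFN2S+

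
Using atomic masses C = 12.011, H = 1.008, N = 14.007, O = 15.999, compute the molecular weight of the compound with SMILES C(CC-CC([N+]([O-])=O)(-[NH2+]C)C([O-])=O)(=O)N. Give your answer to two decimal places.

219.20

Molecular formula: C7H13N3O5.
M = 7×12.011 + 13×1.008 + 3×14.007 + 5×15.999 = 219.20 g/mol.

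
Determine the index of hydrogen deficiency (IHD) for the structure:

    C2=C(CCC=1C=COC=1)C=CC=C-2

7

Molecular formula from the SMILES: C12H12O.
DoU = (2C + 2 + N − H − X)/2 = (2·12 + 2 + 0 − 12 − 0)/2 = 14/2 = 7.
(Structurally: 2 ring(s) + 5 π bond(s) = 7.)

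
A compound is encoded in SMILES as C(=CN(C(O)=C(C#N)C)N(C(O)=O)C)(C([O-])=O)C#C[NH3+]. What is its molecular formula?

Heavy atoms from the SMILES: 11 C, 4 N, 5 O.
Implicit hydrogens by atom environment:
  8 × C: no H
  3 × N: no H
  2 × C: 3 H each → 6
  2 × O: 1 H each → 2
  2 × O: no H
  1 × C: 1 H
  1 × N (charge +1): 3 H
  1 × O (charge -1): no H
  Total hydrogens = 12.
Molecular formula: C11H12N4O5

C11H12N4O5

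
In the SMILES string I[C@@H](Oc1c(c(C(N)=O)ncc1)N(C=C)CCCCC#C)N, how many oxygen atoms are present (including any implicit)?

The symbol for oxygen appears 2 times in the SMILES.

2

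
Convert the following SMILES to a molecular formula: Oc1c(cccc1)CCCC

Heavy atoms from the SMILES: 10 C, 1 O.
Implicit hydrogens by atom environment:
  4 × C (aromatic): 1 H each → 4
  3 × C: 2 H each → 6
  2 × C (aromatic): no H
  1 × C: 3 H
  1 × O: 1 H
  Total hydrogens = 14.
Molecular formula: C10H14O

C10H14O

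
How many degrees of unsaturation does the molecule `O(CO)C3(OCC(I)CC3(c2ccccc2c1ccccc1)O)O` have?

9

Molecular formula from the SMILES: C18H19IO5.
DoU = (2C + 2 + N − H − X)/2 = (2·18 + 2 + 0 − 19 − 1)/2 = 18/2 = 9.
(Structurally: 3 ring(s) + 6 π bond(s) = 9.)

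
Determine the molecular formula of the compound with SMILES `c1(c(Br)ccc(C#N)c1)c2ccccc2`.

Heavy atoms from the SMILES: 1 Br, 13 C, 1 N.
Implicit hydrogens by atom environment:
  8 × C (aromatic): 1 H each → 8
  4 × C (aromatic): no H
  1 × Br: no H
  1 × C: no H
  1 × N: no H
  Total hydrogens = 8.
Molecular formula: C13H8BrN

C13H8BrN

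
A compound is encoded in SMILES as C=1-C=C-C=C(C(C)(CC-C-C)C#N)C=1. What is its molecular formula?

C13H17N

Heavy atoms from the SMILES: 13 C, 1 N.
Implicit hydrogens by atom environment:
  5 × C (aromatic): 1 H each → 5
  3 × C: 2 H each → 6
  2 × C: 3 H each → 6
  2 × C: no H
  1 × C (aromatic): no H
  1 × N: no H
  Total hydrogens = 17.
Molecular formula: C13H17N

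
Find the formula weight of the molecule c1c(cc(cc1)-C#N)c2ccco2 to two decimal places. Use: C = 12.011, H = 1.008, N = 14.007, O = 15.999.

169.18

Molecular formula: C11H7NO.
M = 11×12.011 + 7×1.008 + 1×14.007 + 1×15.999 = 169.18 g/mol.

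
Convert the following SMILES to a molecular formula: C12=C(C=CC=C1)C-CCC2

C10H12

Heavy atoms from the SMILES: 10 C.
Implicit hydrogens by atom environment:
  4 × C: 2 H each → 8
  4 × C (aromatic): 1 H each → 4
  2 × C (aromatic): no H
  Total hydrogens = 12.
Molecular formula: C10H12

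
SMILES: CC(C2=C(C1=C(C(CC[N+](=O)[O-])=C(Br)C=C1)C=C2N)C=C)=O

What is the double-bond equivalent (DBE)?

10

Molecular formula from the SMILES: C16H15BrN2O3.
DoU = (2C + 2 + N − H − X)/2 = (2·16 + 2 + 2 − 15 − 1)/2 = 20/2 = 10.
(Structurally: 2 ring(s) + 8 π bond(s) = 10.)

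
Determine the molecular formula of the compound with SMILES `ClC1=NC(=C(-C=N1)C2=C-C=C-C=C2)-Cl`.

Heavy atoms from the SMILES: 10 C, 2 Cl, 2 N.
Implicit hydrogens by atom environment:
  6 × C (aromatic): 1 H each → 6
  4 × C (aromatic): no H
  2 × Cl: no H
  2 × N (aromatic): no H
  Total hydrogens = 6.
Molecular formula: C10H6Cl2N2

C10H6Cl2N2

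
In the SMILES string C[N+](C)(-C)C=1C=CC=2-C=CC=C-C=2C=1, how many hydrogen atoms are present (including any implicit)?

16

Hydrogens are implicit in SMILES; fill each atom to its normal valence:
  7 × C (aromatic): 1 H each → 7
  3 × C: 3 H each → 9
  3 × C (aromatic): no H
  1 × N (charge +1): no H
  Total hydrogens = 16.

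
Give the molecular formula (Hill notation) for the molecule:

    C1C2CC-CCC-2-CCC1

C10H18

Heavy atoms from the SMILES: 10 C.
Implicit hydrogens by atom environment:
  8 × C: 2 H each → 16
  2 × C: 1 H each → 2
  Total hydrogens = 18.
Molecular formula: C10H18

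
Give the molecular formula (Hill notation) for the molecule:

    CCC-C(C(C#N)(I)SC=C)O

Heavy atoms from the SMILES: 8 C, 1 I, 1 N, 1 O, 1 S.
Implicit hydrogens by atom environment:
  3 × C: 2 H each → 6
  2 × C: 1 H each → 2
  2 × C: no H
  1 × C: 3 H
  1 × I: no H
  1 × N: no H
  1 × O: 1 H
  1 × S: no H
  Total hydrogens = 12.
Molecular formula: C8H12INOS

C8H12INOS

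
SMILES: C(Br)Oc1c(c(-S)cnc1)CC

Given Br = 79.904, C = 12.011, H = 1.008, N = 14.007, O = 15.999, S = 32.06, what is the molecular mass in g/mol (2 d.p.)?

Molecular formula: C8H10BrNOS.
M = 1×79.904 + 8×12.011 + 10×1.008 + 1×14.007 + 1×15.999 + 1×32.06 = 248.14 g/mol.

248.14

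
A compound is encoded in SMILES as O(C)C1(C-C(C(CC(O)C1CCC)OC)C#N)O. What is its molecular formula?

Heavy atoms from the SMILES: 13 C, 1 N, 4 O.
Implicit hydrogens by atom environment:
  4 × C: 2 H each → 8
  4 × C: 1 H each → 4
  3 × C: 3 H each → 9
  2 × C: no H
  2 × O: 1 H each → 2
  2 × O: no H
  1 × N: no H
  Total hydrogens = 23.
Molecular formula: C13H23NO4

C13H23NO4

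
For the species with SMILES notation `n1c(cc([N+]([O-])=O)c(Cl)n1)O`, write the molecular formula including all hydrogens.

Heavy atoms from the SMILES: 4 C, 1 Cl, 3 N, 3 O.
Implicit hydrogens by atom environment:
  3 × C (aromatic): no H
  2 × N (aromatic): no H
  1 × C (aromatic): 1 H
  1 × Cl: no H
  1 × N (charge +1): no H
  1 × O: 1 H
  1 × O: no H
  1 × O (charge -1): no H
  Total hydrogens = 2.
Molecular formula: C4H2ClN3O3

C4H2ClN3O3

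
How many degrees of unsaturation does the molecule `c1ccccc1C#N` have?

Molecular formula from the SMILES: C7H5N.
DoU = (2C + 2 + N − H − X)/2 = (2·7 + 2 + 1 − 5 − 0)/2 = 12/2 = 6.
(Structurally: 1 ring(s) + 5 π bond(s) = 6.)

6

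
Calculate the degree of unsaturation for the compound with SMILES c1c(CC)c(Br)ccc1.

Molecular formula from the SMILES: C8H9Br.
DoU = (2C + 2 + N − H − X)/2 = (2·8 + 2 + 0 − 9 − 1)/2 = 8/2 = 4.
(Structurally: 1 ring(s) + 3 π bond(s) = 4.)

4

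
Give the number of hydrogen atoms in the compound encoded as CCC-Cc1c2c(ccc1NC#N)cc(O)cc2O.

16

Hydrogens are implicit in SMILES; fill each atom to its normal valence:
  6 × C (aromatic): no H
  4 × C (aromatic): 1 H each → 4
  3 × C: 2 H each → 6
  2 × O: 1 H each → 2
  1 × C: 3 H
  1 × C: no H
  1 × N: 1 H
  1 × N: no H
  Total hydrogens = 16.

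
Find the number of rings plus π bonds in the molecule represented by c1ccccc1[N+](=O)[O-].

Molecular formula from the SMILES: C6H5NO2.
DoU = (2C + 2 + N − H − X)/2 = (2·6 + 2 + 1 − 5 − 0)/2 = 10/2 = 5.
(Structurally: 1 ring(s) + 4 π bond(s) = 5.)

5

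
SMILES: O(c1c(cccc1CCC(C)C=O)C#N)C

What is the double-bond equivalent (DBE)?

7

Molecular formula from the SMILES: C13H15NO2.
DoU = (2C + 2 + N − H − X)/2 = (2·13 + 2 + 1 − 15 − 0)/2 = 14/2 = 7.
(Structurally: 1 ring(s) + 6 π bond(s) = 7.)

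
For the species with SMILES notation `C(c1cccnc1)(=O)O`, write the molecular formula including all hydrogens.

C6H5NO2

Heavy atoms from the SMILES: 6 C, 1 N, 2 O.
Implicit hydrogens by atom environment:
  4 × C (aromatic): 1 H each → 4
  1 × C (aromatic): no H
  1 × C: no H
  1 × N (aromatic): no H
  1 × O: 1 H
  1 × O: no H
  Total hydrogens = 5.
Molecular formula: C6H5NO2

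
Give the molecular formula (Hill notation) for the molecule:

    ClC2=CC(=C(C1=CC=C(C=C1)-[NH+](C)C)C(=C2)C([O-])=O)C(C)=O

C17H16ClNO3

Heavy atoms from the SMILES: 17 C, 1 Cl, 1 N, 3 O.
Implicit hydrogens by atom environment:
  6 × C (aromatic): 1 H each → 6
  6 × C (aromatic): no H
  3 × C: 3 H each → 9
  2 × C: no H
  2 × O: no H
  1 × Cl: no H
  1 × N (charge +1): 1 H
  1 × O (charge -1): no H
  Total hydrogens = 16.
Molecular formula: C17H16ClNO3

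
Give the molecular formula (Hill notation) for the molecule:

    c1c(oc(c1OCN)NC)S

C6H10N2O2S

Heavy atoms from the SMILES: 6 C, 2 N, 2 O, 1 S.
Implicit hydrogens by atom environment:
  3 × C (aromatic): no H
  1 × C: 3 H
  1 × C: 2 H
  1 × C (aromatic): 1 H
  1 × N: 2 H
  1 × N: 1 H
  1 × O (aromatic): no H
  1 × O: no H
  1 × S: 1 H
  Total hydrogens = 10.
Molecular formula: C6H10N2O2S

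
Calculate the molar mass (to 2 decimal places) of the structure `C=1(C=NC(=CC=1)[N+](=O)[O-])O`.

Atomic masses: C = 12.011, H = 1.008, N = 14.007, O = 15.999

140.10

Molecular formula: C5H4N2O3.
M = 5×12.011 + 4×1.008 + 2×14.007 + 3×15.999 = 140.10 g/mol.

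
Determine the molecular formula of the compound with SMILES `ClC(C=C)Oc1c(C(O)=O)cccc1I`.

C10H8ClIO3

Heavy atoms from the SMILES: 10 C, 1 Cl, 1 I, 3 O.
Implicit hydrogens by atom environment:
  3 × C (aromatic): 1 H each → 3
  3 × C (aromatic): no H
  2 × C: 1 H each → 2
  2 × O: no H
  1 × C: 2 H
  1 × C: no H
  1 × Cl: no H
  1 × I: no H
  1 × O: 1 H
  Total hydrogens = 8.
Molecular formula: C10H8ClIO3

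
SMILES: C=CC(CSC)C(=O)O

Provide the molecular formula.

C6H10O2S

Heavy atoms from the SMILES: 6 C, 2 O, 1 S.
Implicit hydrogens by atom environment:
  2 × C: 2 H each → 4
  2 × C: 1 H each → 2
  1 × C: 3 H
  1 × C: no H
  1 × O: 1 H
  1 × O: no H
  1 × S: no H
  Total hydrogens = 10.
Molecular formula: C6H10O2S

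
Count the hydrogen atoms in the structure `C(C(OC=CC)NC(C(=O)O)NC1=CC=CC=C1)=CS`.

18

Hydrogens are implicit in SMILES; fill each atom to its normal valence:
  6 × C: 1 H each → 6
  5 × C (aromatic): 1 H each → 5
  2 × N: 1 H each → 2
  2 × O: no H
  1 × C: 3 H
  1 × C (aromatic): no H
  1 × C: no H
  1 × O: 1 H
  1 × S: 1 H
  Total hydrogens = 18.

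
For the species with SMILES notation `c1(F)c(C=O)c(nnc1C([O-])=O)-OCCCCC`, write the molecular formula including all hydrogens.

Heavy atoms from the SMILES: 11 C, 1 F, 2 N, 4 O.
Implicit hydrogens by atom environment:
  4 × C: 2 H each → 8
  4 × C (aromatic): no H
  3 × O: no H
  2 × N (aromatic): no H
  1 × C: 3 H
  1 × C: 1 H
  1 × C: no H
  1 × F: no H
  1 × O (charge -1): no H
  Total hydrogens = 12.
Net charge -1.
Molecular formula: C11H12FN2O4-

C11H12FN2O4-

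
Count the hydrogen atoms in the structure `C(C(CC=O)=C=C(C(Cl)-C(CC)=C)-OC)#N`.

Hydrogens are implicit in SMILES; fill each atom to its normal valence:
  5 × C: no H
  3 × C: 2 H each → 6
  2 × C: 3 H each → 6
  2 × C: 1 H each → 2
  2 × O: no H
  1 × Cl: no H
  1 × N: no H
  Total hydrogens = 14.

14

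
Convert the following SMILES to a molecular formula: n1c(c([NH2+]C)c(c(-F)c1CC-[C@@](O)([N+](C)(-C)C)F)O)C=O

Heavy atoms from the SMILES: 13 C, 2 F, 3 N, 3 O.
Implicit hydrogens by atom environment:
  5 × C (aromatic): no H
  4 × C: 3 H each → 12
  2 × C: 2 H each → 4
  2 × F: no H
  2 × O: 1 H each → 2
  1 × C: 1 H
  1 × C: no H
  1 × N (charge +1): 2 H
  1 × N (aromatic): no H
  1 × N (charge +1): no H
  1 × O: no H
  Total hydrogens = 21.
Net charge +2.
Molecular formula: [C13H21F2N3O3]2+

[C13H21F2N3O3]2+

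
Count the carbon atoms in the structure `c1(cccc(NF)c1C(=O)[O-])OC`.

8

The symbol for carbon appears 8 times in the SMILES. Lowercase c denotes aromatic carbon and counts toward C.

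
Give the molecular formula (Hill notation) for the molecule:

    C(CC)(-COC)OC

C6H14O2

Heavy atoms from the SMILES: 6 C, 2 O.
Implicit hydrogens by atom environment:
  3 × C: 3 H each → 9
  2 × C: 2 H each → 4
  2 × O: no H
  1 × C: 1 H
  Total hydrogens = 14.
Molecular formula: C6H14O2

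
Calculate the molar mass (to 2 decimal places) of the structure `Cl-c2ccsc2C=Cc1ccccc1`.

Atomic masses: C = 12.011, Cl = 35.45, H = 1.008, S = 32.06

Molecular formula: C12H9ClS.
M = 12×12.011 + 1×35.45 + 9×1.008 + 1×32.06 = 220.71 g/mol.

220.71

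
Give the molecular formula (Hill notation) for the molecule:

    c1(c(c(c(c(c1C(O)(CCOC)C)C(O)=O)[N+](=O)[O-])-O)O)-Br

C12H14BrNO8

Heavy atoms from the SMILES: 1 Br, 12 C, 1 N, 8 O.
Implicit hydrogens by atom environment:
  6 × C (aromatic): no H
  4 × O: 1 H each → 4
  3 × O: no H
  2 × C: 3 H each → 6
  2 × C: 2 H each → 4
  2 × C: no H
  1 × Br: no H
  1 × N (charge +1): no H
  1 × O (charge -1): no H
  Total hydrogens = 14.
Molecular formula: C12H14BrNO8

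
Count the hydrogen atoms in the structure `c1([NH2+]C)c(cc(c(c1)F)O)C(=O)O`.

Hydrogens are implicit in SMILES; fill each atom to its normal valence:
  4 × C (aromatic): no H
  2 × C (aromatic): 1 H each → 2
  2 × O: 1 H each → 2
  1 × C: 3 H
  1 × C: no H
  1 × F: no H
  1 × N (charge +1): 2 H
  1 × O: no H
  Total hydrogens = 9.

9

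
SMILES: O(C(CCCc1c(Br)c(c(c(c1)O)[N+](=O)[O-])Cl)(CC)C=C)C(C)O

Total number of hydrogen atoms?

Hydrogens are implicit in SMILES; fill each atom to its normal valence:
  5 × C: 2 H each → 10
  5 × C (aromatic): no H
  2 × C: 3 H each → 6
  2 × C: 1 H each → 2
  2 × O: 1 H each → 2
  2 × O: no H
  1 × Br: no H
  1 × C (aromatic): 1 H
  1 × C: no H
  1 × Cl: no H
  1 × N (charge +1): no H
  1 × O (charge -1): no H
  Total hydrogens = 21.

21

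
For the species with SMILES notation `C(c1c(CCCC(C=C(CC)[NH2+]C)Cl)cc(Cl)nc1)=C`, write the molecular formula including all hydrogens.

C16H23Cl2N2+

Heavy atoms from the SMILES: 16 C, 2 Cl, 2 N.
Implicit hydrogens by atom environment:
  5 × C: 2 H each → 10
  3 × C: 1 H each → 3
  3 × C (aromatic): no H
  2 × C: 3 H each → 6
  2 × C (aromatic): 1 H each → 2
  2 × Cl: no H
  1 × C: no H
  1 × N (charge +1): 2 H
  1 × N (aromatic): no H
  Total hydrogens = 23.
Net charge +1.
Molecular formula: C16H23Cl2N2+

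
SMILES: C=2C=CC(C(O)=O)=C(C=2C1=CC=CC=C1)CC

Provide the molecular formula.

C15H14O2

Heavy atoms from the SMILES: 15 C, 2 O.
Implicit hydrogens by atom environment:
  8 × C (aromatic): 1 H each → 8
  4 × C (aromatic): no H
  1 × C: 3 H
  1 × C: 2 H
  1 × C: no H
  1 × O: 1 H
  1 × O: no H
  Total hydrogens = 14.
Molecular formula: C15H14O2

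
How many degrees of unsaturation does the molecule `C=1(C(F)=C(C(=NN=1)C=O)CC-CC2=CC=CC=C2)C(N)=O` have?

Molecular formula from the SMILES: C15H14FN3O2.
DoU = (2C + 2 + N − H − X)/2 = (2·15 + 2 + 3 − 14 − 1)/2 = 20/2 = 10.
(Structurally: 2 ring(s) + 8 π bond(s) = 10.)

10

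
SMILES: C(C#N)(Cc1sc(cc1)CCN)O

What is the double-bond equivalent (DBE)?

Molecular formula from the SMILES: C9H12N2OS.
DoU = (2C + 2 + N − H − X)/2 = (2·9 + 2 + 2 − 12 − 0)/2 = 10/2 = 5.
(Structurally: 1 ring(s) + 4 π bond(s) = 5.)

5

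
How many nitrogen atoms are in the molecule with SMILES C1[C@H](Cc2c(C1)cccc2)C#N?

The symbol for nitrogen appears 1 time in the SMILES.

1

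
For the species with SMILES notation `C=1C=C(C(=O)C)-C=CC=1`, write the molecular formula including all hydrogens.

C8H8O

Heavy atoms from the SMILES: 8 C, 1 O.
Implicit hydrogens by atom environment:
  5 × C (aromatic): 1 H each → 5
  1 × C: 3 H
  1 × C (aromatic): no H
  1 × C: no H
  1 × O: no H
  Total hydrogens = 8.
Molecular formula: C8H8O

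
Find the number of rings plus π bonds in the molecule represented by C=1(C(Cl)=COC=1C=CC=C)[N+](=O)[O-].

Molecular formula from the SMILES: C8H6ClNO3.
DoU = (2C + 2 + N − H − X)/2 = (2·8 + 2 + 1 − 6 − 1)/2 = 12/2 = 6.
(Structurally: 1 ring(s) + 5 π bond(s) = 6.)

6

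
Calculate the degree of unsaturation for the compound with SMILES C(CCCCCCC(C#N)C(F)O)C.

Molecular formula from the SMILES: C11H20FNO.
DoU = (2C + 2 + N − H − X)/2 = (2·11 + 2 + 1 − 20 − 1)/2 = 4/2 = 2.
(Structurally: 0 ring(s) + 2 π bond(s) = 2.)

2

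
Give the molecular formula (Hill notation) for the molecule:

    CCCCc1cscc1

Heavy atoms from the SMILES: 8 C, 1 S.
Implicit hydrogens by atom environment:
  3 × C: 2 H each → 6
  3 × C (aromatic): 1 H each → 3
  1 × C: 3 H
  1 × C (aromatic): no H
  1 × S (aromatic): no H
  Total hydrogens = 12.
Molecular formula: C8H12S

C8H12S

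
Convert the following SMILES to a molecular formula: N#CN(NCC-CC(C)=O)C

Heavy atoms from the SMILES: 7 C, 3 N, 1 O.
Implicit hydrogens by atom environment:
  3 × C: 2 H each → 6
  2 × C: 3 H each → 6
  2 × C: no H
  2 × N: no H
  1 × N: 1 H
  1 × O: no H
  Total hydrogens = 13.
Molecular formula: C7H13N3O

C7H13N3O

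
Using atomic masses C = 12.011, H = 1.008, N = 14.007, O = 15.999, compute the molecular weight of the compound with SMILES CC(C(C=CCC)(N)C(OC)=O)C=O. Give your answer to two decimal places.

Molecular formula: C10H17NO3.
M = 10×12.011 + 17×1.008 + 1×14.007 + 3×15.999 = 199.25 g/mol.

199.25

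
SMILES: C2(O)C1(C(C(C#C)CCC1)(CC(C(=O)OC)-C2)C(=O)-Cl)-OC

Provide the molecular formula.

Heavy atoms from the SMILES: 16 C, 1 Cl, 5 O.
Implicit hydrogens by atom environment:
  5 × C: 2 H each → 10
  5 × C: no H
  4 × C: 1 H each → 4
  4 × O: no H
  2 × C: 3 H each → 6
  1 × Cl: no H
  1 × O: 1 H
  Total hydrogens = 21.
Molecular formula: C16H21ClO5

C16H21ClO5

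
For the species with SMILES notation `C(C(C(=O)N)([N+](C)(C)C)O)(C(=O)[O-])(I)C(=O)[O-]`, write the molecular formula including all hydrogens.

C8H12IN2O6-

Heavy atoms from the SMILES: 8 C, 1 I, 2 N, 6 O.
Implicit hydrogens by atom environment:
  5 × C: no H
  3 × C: 3 H each → 9
  3 × O: no H
  2 × O (charge -1): no H
  1 × I: no H
  1 × N: 2 H
  1 × N (charge +1): no H
  1 × O: 1 H
  Total hydrogens = 12.
Net charge -1.
Molecular formula: C8H12IN2O6-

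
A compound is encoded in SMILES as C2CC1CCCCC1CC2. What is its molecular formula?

Heavy atoms from the SMILES: 10 C.
Implicit hydrogens by atom environment:
  8 × C: 2 H each → 16
  2 × C: 1 H each → 2
  Total hydrogens = 18.
Molecular formula: C10H18

C10H18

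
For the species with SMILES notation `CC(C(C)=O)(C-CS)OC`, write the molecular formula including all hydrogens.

C7H14O2S

Heavy atoms from the SMILES: 7 C, 2 O, 1 S.
Implicit hydrogens by atom environment:
  3 × C: 3 H each → 9
  2 × C: 2 H each → 4
  2 × C: no H
  2 × O: no H
  1 × S: 1 H
  Total hydrogens = 14.
Molecular formula: C7H14O2S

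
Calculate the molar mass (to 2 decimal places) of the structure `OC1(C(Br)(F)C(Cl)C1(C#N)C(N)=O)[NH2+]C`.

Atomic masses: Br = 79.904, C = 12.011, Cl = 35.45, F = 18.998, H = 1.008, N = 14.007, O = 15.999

Molecular formula: C7H9BrClFN3O2+.
M = 1×79.904 + 7×12.011 + 1×35.45 + 1×18.998 + 9×1.008 + 3×14.007 + 2×15.999 = 301.52 g/mol.

301.52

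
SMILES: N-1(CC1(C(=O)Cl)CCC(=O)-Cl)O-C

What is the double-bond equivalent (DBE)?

3

Molecular formula from the SMILES: C7H9Cl2NO3.
DoU = (2C + 2 + N − H − X)/2 = (2·7 + 2 + 1 − 9 − 2)/2 = 6/2 = 3.
(Structurally: 1 ring(s) + 2 π bond(s) = 3.)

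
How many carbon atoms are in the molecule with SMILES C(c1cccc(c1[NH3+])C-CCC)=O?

The symbol for carbon appears 11 times in the SMILES. Lowercase c denotes aromatic carbon and counts toward C.

11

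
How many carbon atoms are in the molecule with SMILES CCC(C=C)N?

The symbol for carbon appears 5 times in the SMILES.

5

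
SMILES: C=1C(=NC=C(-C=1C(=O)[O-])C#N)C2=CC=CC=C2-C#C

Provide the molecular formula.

C15H7N2O2-

Heavy atoms from the SMILES: 15 C, 2 N, 2 O.
Implicit hydrogens by atom environment:
  6 × C (aromatic): 1 H each → 6
  5 × C (aromatic): no H
  3 × C: no H
  1 × C: 1 H
  1 × N (aromatic): no H
  1 × N: no H
  1 × O: no H
  1 × O (charge -1): no H
  Total hydrogens = 7.
Net charge -1.
Molecular formula: C15H7N2O2-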